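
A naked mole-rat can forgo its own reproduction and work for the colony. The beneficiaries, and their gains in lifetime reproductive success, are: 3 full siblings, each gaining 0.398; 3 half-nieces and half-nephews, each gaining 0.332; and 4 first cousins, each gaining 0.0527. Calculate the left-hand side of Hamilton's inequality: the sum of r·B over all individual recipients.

r to a full sibling = 1/2 (full sibs share both parents — two paths of length 2: r = 2·(1/2)^2 = 1/2).
r to a half-niece or half-nephew = 0.125 (half-aunt/uncle↔niece/nephew: one path of length 3: r = (1/2)^3 = 1/8).
r to a first cousin = 1/8 (first cousins share one grandparent pair — two paths of length 4: r = 2·(1/2)^4 = 1/8).
Summing one r·B term per recipient: 3·0.5·0.398 + 3·0.125·0.332 + 4·0.125·0.0527 = 0.74785.

0.74785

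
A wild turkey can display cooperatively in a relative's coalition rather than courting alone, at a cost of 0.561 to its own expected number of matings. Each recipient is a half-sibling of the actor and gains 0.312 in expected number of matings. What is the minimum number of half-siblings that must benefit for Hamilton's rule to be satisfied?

r to a half-sibling = 0.25 (half-sibs share one parent — one path of length 2: r = (1/2)^2 = 1/4).
Hamilton's rule: n·r·B > C  ⇒  n > C/(r·B) = 0.561/(0.25·0.312) = 7.192.
The smallest integer exceeding 7.192 is 8.

8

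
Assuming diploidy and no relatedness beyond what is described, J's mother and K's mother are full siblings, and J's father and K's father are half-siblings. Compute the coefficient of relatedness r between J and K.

0.1875

Wright's path rule: contributions from independent ancestry routes add.
J and K are related in two ways: first cousins through their mothers (r = 1/8) and half first cousins through their fathers (r = 1/16).
r = 1/8 + 1/16 = 3/16 = 0.1875.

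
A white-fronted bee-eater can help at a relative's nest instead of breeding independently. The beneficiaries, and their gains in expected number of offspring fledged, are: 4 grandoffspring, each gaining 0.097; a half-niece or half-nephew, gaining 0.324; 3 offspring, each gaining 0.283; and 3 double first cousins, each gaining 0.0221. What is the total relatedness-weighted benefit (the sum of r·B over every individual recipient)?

r to a grandoffspring = 0.25 (two parent–offspring links: r = (1/2)^2 = 1/4).
r to a half-niece or half-nephew = 0.125 (half-aunt/uncle↔niece/nephew: one path of length 3: r = (1/2)^3 = 1/8).
r to an offspring = 0.5 (one parent–offspring link: r = (1/2)^1 = 1/2).
r to a double first cousin = 0.25 (double first cousins share both grandparent pairs — four paths of length 4: r = 4·(1/2)^4 = 1/4).
Summing one r·B term per recipient: 4·0.25·0.097 + 1·0.125·0.324 + 3·0.5·0.283 + 3·0.25·0.0221 = 0.578575.

0.578575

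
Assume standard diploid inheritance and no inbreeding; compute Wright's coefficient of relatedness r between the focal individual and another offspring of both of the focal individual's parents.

0.5

Each parent–offspring link contributes a factor of 1/2, and independent paths through distinct common ancestors add.
Full sibs share both parents — two paths of length 2: r = 2·(1/2)^2 = 1/2.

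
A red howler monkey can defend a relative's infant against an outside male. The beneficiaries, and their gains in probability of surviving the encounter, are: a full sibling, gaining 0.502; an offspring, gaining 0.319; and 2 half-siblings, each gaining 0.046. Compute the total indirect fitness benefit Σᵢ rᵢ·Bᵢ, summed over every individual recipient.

r to a full sibling = 1/2 (full sibs share both parents — two paths of length 2: r = 2·(1/2)^2 = 1/2).
r to an offspring = 1/2 (one parent–offspring link: r = (1/2)^1 = 1/2).
r to a half-sibling = 1/4 (half-sibs share one parent — one path of length 2: r = (1/2)^2 = 1/4).
Summing one r·B term per recipient: 1·0.5·0.502 + 1·0.5·0.319 + 2·0.25·0.046 = 0.4335.

0.4335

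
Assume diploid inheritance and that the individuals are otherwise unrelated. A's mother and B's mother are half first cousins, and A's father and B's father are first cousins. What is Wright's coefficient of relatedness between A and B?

Relatedness sums over independent paths through distinct common ancestors.
A and B are related in two ways: half second cousins through their mothers (r = 1/64) and second cousins through their fathers (r = 1/32).
r = 1/64 + 1/32 = 0.046875.

0.046875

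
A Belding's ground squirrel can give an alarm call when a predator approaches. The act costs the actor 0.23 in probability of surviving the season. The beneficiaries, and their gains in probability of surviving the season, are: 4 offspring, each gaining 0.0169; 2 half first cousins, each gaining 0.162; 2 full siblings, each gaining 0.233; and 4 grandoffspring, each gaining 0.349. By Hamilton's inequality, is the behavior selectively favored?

Hamilton's rule: the trait is favored when the sum of r·B over every recipient exceeds the actor's cost C.
r to an offspring = 0.5 (one parent–offspring link: r = (1/2)^1 = 1/2).
r to a half first cousin = 1/16 (half first cousins share one grandparent — one path of length 4: r = (1/2)^4 = 1/16).
r to a full sibling = 0.5 (full sibs share both parents — two paths of length 2: r = 2·(1/2)^2 = 1/2).
r to a grandoffspring = 1/4 (two parent–offspring links: r = (1/2)^2 = 1/4).
Summing one r·B term per recipient: 4·0.5·0.0169 + 2·0.0625·0.162 + 2·0.5·0.233 + 4·0.25·0.349 = 0.63605.
0.63605 > 0.23: the indirect benefit exceeds the cost.

Yes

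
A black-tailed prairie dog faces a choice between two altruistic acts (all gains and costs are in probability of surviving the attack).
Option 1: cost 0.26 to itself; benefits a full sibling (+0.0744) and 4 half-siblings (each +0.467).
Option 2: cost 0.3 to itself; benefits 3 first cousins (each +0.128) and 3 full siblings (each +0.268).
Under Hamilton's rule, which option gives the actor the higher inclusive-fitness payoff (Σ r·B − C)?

Option 1: r to a full sibling = 0.5.
Option 1: r to a half-sibling = 0.25.
Option 1: Σ r·B − C = (1·0.5·0.0744 + 4·0.25·0.467) − 0.26 = 0.2442.
Option 2: r to a first cousin = 0.125.
Option 2: r to a full sibling = 0.5.
Option 2: Σ r·B − C = (3·0.125·0.128 + 3·0.5·0.268) − 0.3 = 0.15.
Option 1 has the higher net inclusive-fitness payoff.

Option 1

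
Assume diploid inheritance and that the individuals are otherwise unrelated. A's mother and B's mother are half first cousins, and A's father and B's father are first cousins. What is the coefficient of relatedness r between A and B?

Wright's path rule: contributions from independent ancestry routes add.
A and B are related in two ways: half second cousins through their mothers (r = 1/64) and second cousins through their fathers (r = 1/32).
r = 1/64 + 1/32 = 0.046875.

0.046875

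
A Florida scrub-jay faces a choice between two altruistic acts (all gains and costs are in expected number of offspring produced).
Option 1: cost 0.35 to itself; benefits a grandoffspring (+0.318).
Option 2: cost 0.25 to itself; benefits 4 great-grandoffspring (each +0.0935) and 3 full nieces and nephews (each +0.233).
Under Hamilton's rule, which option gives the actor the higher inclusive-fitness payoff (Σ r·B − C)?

Option 2

Option 1: r to a grandoffspring = 0.25.
Option 1: Σ r·B − C = (1·0.25·0.318) − 0.35 = -0.2705.
Option 2: r to a great-grandoffspring = 0.125.
Option 2: r to a full niece or nephew = 0.25.
Option 2: Σ r·B − C = (4·0.125·0.0935 + 3·0.25·0.233) − 0.25 = -0.0285.
Option 2 has the higher net inclusive-fitness payoff.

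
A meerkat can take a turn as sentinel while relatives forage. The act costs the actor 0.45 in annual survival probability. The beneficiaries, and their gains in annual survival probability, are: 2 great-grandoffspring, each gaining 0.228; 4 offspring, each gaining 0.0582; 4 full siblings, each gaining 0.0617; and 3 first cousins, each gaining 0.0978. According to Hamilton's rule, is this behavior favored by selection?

Hamilton's rule: the trait is favored when the sum of r·B over every recipient exceeds the actor's cost C.
r to a great-grandoffspring = 1/8 (three parent–offspring links: r = (1/2)^3 = 1/8).
r to an offspring = 0.5 (one parent–offspring link: r = (1/2)^1 = 1/2).
r to a full sibling = 0.5 (full sibs share both parents — two paths of length 2: r = 2·(1/2)^2 = 1/2).
r to a first cousin = 0.125 (first cousins share one grandparent pair — two paths of length 4: r = 2·(1/2)^4 = 1/8).
Summing one r·B term per recipient: 2·0.125·0.228 + 4·0.5·0.0582 + 4·0.5·0.0617 + 3·0.125·0.0978 = 0.333475.
0.333475 < 0.45: the indirect benefit is less than the cost.

No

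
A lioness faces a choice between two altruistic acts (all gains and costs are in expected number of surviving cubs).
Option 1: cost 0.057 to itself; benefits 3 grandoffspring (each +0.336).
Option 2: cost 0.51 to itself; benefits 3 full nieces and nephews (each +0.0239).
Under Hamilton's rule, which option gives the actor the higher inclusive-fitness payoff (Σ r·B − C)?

Option 1: r to a grandoffspring = 0.25.
Option 1: Σ r·B − C = (3·0.25·0.336) − 0.057 = 0.195.
Option 2: r to a full niece or nephew = 0.25.
Option 2: Σ r·B − C = (3·0.25·0.0239) − 0.51 = -0.492075.
Option 1 has the higher net inclusive-fitness payoff.

Option 1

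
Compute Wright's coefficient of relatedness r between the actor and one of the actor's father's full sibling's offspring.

Each parent–offspring link contributes a factor of 1/2, and independent paths through distinct common ancestors add.
First cousins share one grandparent pair — two paths of length 4: r = 2·(1/2)^4 = 1/8.

0.125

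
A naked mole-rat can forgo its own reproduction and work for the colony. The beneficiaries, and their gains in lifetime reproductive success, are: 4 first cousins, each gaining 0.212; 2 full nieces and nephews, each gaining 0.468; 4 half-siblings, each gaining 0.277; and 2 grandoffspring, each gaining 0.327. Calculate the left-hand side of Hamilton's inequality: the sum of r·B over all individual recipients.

r to a first cousin = 1/8 (first cousins share one grandparent pair — two paths of length 4: r = 2·(1/2)^4 = 1/8).
r to a full niece or nephew = 1/4 (full aunt/uncle↔niece/nephew: two paths of length 3 through the shared grandparent pair: r = 2·(1/2)^3 = 1/4).
r to a half-sibling = 0.25 (half-sibs share one parent — one path of length 2: r = (1/2)^2 = 1/4).
r to a grandoffspring = 1/4 (two parent–offspring links: r = (1/2)^2 = 1/4).
Summing one r·B term per recipient: 4·0.125·0.212 + 2·0.25·0.468 + 4·0.25·0.277 + 2·0.25·0.327 = 0.7805.

0.7805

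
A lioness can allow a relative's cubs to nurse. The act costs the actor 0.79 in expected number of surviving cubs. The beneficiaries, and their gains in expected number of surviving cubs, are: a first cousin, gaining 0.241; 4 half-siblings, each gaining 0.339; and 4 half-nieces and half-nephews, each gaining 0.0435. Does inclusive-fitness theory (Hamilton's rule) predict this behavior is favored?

Hamilton's rule: the trait is favored when the sum of r·B over every recipient exceeds the actor's cost C.
r to a first cousin = 0.125 (first cousins share one grandparent pair — two paths of length 4: r = 2·(1/2)^4 = 1/8).
r to a half-sibling = 1/4 (half-sibs share one parent — one path of length 2: r = (1/2)^2 = 1/4).
r to a half-niece or half-nephew = 0.125 (half-aunt/uncle↔niece/nephew: one path of length 3: r = (1/2)^3 = 1/8).
Summing one r·B term per recipient: 1·0.125·0.241 + 4·0.25·0.339 + 4·0.125·0.0435 = 0.390875.
0.390875 < 0.79: the indirect benefit is less than the cost.

No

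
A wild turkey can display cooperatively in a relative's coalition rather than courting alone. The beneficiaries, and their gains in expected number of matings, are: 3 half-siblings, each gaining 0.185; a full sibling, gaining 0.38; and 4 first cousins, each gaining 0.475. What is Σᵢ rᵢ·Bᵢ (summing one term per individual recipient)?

0.56625

r to a half-sibling = 1/4 (half-sibs share one parent — one path of length 2: r = (1/2)^2 = 1/4).
r to a full sibling = 0.5 (full sibs share both parents — two paths of length 2: r = 2·(1/2)^2 = 1/2).
r to a first cousin = 0.125 (first cousins share one grandparent pair — two paths of length 4: r = 2·(1/2)^4 = 1/8).
Summing one r·B term per recipient: 3·0.25·0.185 + 1·0.5·0.38 + 4·0.125·0.475 = 0.56625.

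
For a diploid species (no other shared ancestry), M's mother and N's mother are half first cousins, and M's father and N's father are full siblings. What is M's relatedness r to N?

0.140625

Relatedness sums over independent paths through distinct common ancestors.
M and N are related in two ways: half second cousins through their mothers (r = 1/64) and first cousins through their fathers (r = 1/8).
r = 1/64 + 1/8 = 9/64 = 0.140625.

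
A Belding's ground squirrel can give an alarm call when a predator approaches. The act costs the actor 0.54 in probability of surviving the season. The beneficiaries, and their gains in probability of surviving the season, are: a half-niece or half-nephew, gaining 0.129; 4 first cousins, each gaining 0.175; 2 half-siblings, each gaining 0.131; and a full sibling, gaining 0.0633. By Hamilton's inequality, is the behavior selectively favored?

Hamilton's rule: the trait is favored when the sum of r·B over every recipient exceeds the actor's cost C.
r to a half-niece or half-nephew = 0.125 (half-aunt/uncle↔niece/nephew: one path of length 3: r = (1/2)^3 = 1/8).
r to a first cousin = 1/8 (first cousins share one grandparent pair — two paths of length 4: r = 2·(1/2)^4 = 1/8).
r to a half-sibling = 1/4 (half-sibs share one parent — one path of length 2: r = (1/2)^2 = 1/4).
r to a full sibling = 0.5 (full sibs share both parents — two paths of length 2: r = 2·(1/2)^2 = 1/2).
Summing one r·B term per recipient: 1·0.125·0.129 + 4·0.125·0.175 + 2·0.25·0.131 + 1·0.5·0.0633 = 0.200775.
0.200775 < 0.54: the indirect benefit is less than the cost.

No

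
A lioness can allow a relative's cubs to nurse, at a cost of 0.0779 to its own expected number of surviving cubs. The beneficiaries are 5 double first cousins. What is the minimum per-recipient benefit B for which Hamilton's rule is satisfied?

r to a double first cousin = 0.25 (double first cousins share both grandparent pairs — four paths of length 4: r = 4·(1/2)^4 = 1/4).
Hamilton's rule with n recipients of equal r: n·r·B > C, so B > C/(n·r) = 0.0779/(5·0.25) = 0.0623.

0.0623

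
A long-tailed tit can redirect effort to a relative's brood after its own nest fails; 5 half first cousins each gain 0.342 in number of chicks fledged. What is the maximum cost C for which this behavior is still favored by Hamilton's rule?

0.106875

r to a half first cousin = 0.0625 (half first cousins share one grandparent — one path of length 4: r = (1/2)^4 = 1/16).
Hamilton's rule: n·r·B > C, so the trait is favored while C < n·r·B = 5·0.0625·0.342 = 0.106875.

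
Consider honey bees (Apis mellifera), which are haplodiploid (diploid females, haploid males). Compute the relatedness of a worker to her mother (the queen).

0.5

One meiotic link between diploid queen and diploid daughter: r = 1/2.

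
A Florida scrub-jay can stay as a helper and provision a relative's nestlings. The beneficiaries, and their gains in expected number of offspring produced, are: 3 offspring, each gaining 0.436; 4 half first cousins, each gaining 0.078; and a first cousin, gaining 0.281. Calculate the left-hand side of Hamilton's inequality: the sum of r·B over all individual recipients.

r to an offspring = 0.5 (one parent–offspring link: r = (1/2)^1 = 1/2).
r to a half first cousin = 0.0625 (half first cousins share one grandparent — one path of length 4: r = (1/2)^4 = 1/16).
r to a first cousin = 0.125 (first cousins share one grandparent pair — two paths of length 4: r = 2·(1/2)^4 = 1/8).
Summing one r·B term per recipient: 3·0.5·0.436 + 4·0.0625·0.078 + 1·0.125·0.281 = 0.708625.

0.708625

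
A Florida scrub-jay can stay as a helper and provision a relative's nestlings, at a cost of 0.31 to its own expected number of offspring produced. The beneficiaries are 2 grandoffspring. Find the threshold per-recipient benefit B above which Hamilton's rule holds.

r to a grandoffspring = 1/4 (two parent–offspring links: r = (1/2)^2 = 1/4).
Hamilton's rule with n recipients of equal r: n·r·B > C, so B > C/(n·r) = 0.31/(2·0.25) = 0.62.

0.62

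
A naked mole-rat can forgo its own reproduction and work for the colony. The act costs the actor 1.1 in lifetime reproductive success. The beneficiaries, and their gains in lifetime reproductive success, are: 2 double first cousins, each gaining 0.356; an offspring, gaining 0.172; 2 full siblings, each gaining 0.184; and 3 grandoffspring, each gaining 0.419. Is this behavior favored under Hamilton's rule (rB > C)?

Hamilton's rule: the trait is favored when the sum of r·B over every recipient exceeds the actor's cost C.
r to a double first cousin = 0.25 (double first cousins share both grandparent pairs — four paths of length 4: r = 4·(1/2)^4 = 1/4).
r to an offspring = 0.5 (one parent–offspring link: r = (1/2)^1 = 1/2).
r to a full sibling = 0.5 (full sibs share both parents — two paths of length 2: r = 2·(1/2)^2 = 1/2).
r to a grandoffspring = 1/4 (two parent–offspring links: r = (1/2)^2 = 1/4).
Summing one r·B term per recipient: 2·0.25·0.356 + 1·0.5·0.172 + 2·0.5·0.184 + 3·0.25·0.419 = 0.76225.
0.76225 < 1.1: the indirect benefit is less than the cost.

No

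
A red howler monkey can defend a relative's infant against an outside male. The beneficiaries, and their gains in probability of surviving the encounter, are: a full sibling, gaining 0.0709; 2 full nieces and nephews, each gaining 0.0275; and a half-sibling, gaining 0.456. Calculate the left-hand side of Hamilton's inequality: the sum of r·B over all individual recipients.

0.1632

r to a full sibling = 1/2 (full sibs share both parents — two paths of length 2: r = 2·(1/2)^2 = 1/2).
r to a full niece or nephew = 1/4 (full aunt/uncle↔niece/nephew: two paths of length 3 through the shared grandparent pair: r = 2·(1/2)^3 = 1/4).
r to a half-sibling = 0.25 (half-sibs share one parent — one path of length 2: r = (1/2)^2 = 1/4).
Summing one r·B term per recipient: 1·0.5·0.0709 + 2·0.25·0.0275 + 1·0.25·0.456 = 0.1632.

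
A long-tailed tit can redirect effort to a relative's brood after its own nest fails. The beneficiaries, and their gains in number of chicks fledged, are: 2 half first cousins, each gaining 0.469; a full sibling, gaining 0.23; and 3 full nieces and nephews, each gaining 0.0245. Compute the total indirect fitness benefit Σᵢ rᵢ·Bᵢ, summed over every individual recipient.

0.192

r to a half first cousin = 0.0625 (half first cousins share one grandparent — one path of length 4: r = (1/2)^4 = 1/16).
r to a full sibling = 1/2 (full sibs share both parents — two paths of length 2: r = 2·(1/2)^2 = 1/2).
r to a full niece or nephew = 1/4 (full aunt/uncle↔niece/nephew: two paths of length 3 through the shared grandparent pair: r = 2·(1/2)^3 = 1/4).
Summing one r·B term per recipient: 2·0.0625·0.469 + 1·0.5·0.23 + 3·0.25·0.0245 = 0.192.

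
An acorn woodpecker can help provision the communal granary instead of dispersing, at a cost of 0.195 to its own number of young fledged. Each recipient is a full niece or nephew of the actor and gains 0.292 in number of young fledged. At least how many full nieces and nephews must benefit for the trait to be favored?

r to a full niece or nephew = 0.25 (full aunt/uncle↔niece/nephew: two paths of length 3 through the shared grandparent pair: r = 2·(1/2)^3 = 1/4).
Hamilton's rule: n·r·B > C  ⇒  n > C/(r·B) = 0.195/(0.25·0.292) = 2.671.
The smallest integer exceeding 2.671 is 3.

3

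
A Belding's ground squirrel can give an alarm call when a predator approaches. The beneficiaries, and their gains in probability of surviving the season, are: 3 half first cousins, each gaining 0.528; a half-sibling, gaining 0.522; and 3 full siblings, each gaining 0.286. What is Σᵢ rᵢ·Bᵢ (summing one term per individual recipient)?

0.6585

r to a half first cousin = 0.0625 (half first cousins share one grandparent — one path of length 4: r = (1/2)^4 = 1/16).
r to a half-sibling = 1/4 (half-sibs share one parent — one path of length 2: r = (1/2)^2 = 1/4).
r to a full sibling = 1/2 (full sibs share both parents — two paths of length 2: r = 2·(1/2)^2 = 1/2).
Summing one r·B term per recipient: 3·0.0625·0.528 + 1·0.25·0.522 + 3·0.5·0.286 = 0.6585.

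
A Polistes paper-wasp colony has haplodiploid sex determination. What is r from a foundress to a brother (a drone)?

Her haploid brother carries none of their father's genes and a random half of their mother's genome; that half matches the maternal half of her own genome with probability 1/2: r = 1/2 · 1/2 = 1/4.

0.25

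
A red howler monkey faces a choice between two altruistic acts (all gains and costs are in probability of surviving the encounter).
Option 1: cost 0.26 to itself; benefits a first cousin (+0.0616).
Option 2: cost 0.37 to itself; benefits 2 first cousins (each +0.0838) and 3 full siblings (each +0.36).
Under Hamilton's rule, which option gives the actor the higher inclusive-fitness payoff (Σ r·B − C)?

Option 2

Option 1: r to a first cousin = 0.125.
Option 1: Σ r·B − C = (1·0.125·0.0616) − 0.26 = -0.2523.
Option 2: r to a first cousin = 0.125.
Option 2: r to a full sibling = 0.5.
Option 2: Σ r·B − C = (2·0.125·0.0838 + 3·0.5·0.36) − 0.37 = 0.19095.
Option 2 has the higher net inclusive-fitness payoff.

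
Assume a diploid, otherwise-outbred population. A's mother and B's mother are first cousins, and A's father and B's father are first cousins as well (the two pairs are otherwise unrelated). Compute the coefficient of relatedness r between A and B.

0.0625

With two independent routes of shared ancestry, r is the sum of the two contributions.
A and B are related in two ways: second cousins through their mothers (r = 1/32) and second cousins through their fathers (r = 1/32).
r = 1/32 + 1/32 = 1/16 = 0.0625.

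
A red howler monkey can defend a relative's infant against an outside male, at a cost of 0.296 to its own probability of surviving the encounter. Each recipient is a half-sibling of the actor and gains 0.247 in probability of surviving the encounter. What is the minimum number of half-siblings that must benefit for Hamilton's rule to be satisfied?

r to a half-sibling = 1/4 (half-sibs share one parent — one path of length 2: r = (1/2)^2 = 1/4).
Hamilton's rule: n·r·B > C  ⇒  n > C/(r·B) = 0.296/(0.25·0.247) = 4.794.
The smallest integer exceeding 4.794 is 5.

5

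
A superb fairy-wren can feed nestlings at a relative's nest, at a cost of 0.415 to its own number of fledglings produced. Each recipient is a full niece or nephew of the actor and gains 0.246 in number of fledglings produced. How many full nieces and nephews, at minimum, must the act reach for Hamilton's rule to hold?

r to a full niece or nephew = 0.25 (full aunt/uncle↔niece/nephew: two paths of length 3 through the shared grandparent pair: r = 2·(1/2)^3 = 1/4).
Hamilton's rule: n·r·B > C  ⇒  n > C/(r·B) = 0.415/(0.25·0.246) = 6.748.
The smallest integer exceeding 6.748 is 7.

7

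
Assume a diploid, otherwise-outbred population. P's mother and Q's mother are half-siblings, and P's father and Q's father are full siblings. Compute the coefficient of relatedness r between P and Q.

Independent pedigree routes through distinct common ancestors add.
P and Q are related in two ways: half first cousins through their mothers (r = 1/16) and first cousins through their fathers (r = 1/8).
r = 1/16 + 1/8 = 3/16 = 0.1875.

0.1875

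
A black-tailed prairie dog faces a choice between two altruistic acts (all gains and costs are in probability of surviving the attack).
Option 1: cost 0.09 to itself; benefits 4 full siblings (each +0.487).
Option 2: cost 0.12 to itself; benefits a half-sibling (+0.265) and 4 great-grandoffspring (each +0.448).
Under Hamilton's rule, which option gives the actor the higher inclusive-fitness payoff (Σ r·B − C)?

Option 1: r to a full sibling = 0.5.
Option 1: Σ r·B − C = (4·0.5·0.487) − 0.09 = 0.884.
Option 2: r to a half-sibling = 0.25.
Option 2: r to a great-grandoffspring = 0.125.
Option 2: Σ r·B − C = (1·0.25·0.265 + 4·0.125·0.448) − 0.12 = 0.17025.
Option 1 has the higher net inclusive-fitness payoff.

Option 1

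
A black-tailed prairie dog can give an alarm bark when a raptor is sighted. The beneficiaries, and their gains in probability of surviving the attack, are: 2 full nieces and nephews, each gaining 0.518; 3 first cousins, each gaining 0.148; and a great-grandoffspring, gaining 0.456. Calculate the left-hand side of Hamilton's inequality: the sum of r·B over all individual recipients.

0.3715

r to a full niece or nephew = 1/4 (full aunt/uncle↔niece/nephew: two paths of length 3 through the shared grandparent pair: r = 2·(1/2)^3 = 1/4).
r to a first cousin = 1/8 (first cousins share one grandparent pair — two paths of length 4: r = 2·(1/2)^4 = 1/8).
r to a great-grandoffspring = 0.125 (three parent–offspring links: r = (1/2)^3 = 1/8).
Summing one r·B term per recipient: 2·0.25·0.518 + 3·0.125·0.148 + 1·0.125·0.456 = 0.3715.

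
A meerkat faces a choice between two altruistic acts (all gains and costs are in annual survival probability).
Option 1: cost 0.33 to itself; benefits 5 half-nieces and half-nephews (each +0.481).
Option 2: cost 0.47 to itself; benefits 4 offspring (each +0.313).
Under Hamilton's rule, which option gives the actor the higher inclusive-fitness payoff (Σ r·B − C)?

Option 1: r to a half-niece or half-nephew = 0.125.
Option 1: Σ r·B − C = (5·0.125·0.481) − 0.33 = -0.029375.
Option 2: r to an offspring = 0.5.
Option 2: Σ r·B − C = (4·0.5·0.313) − 0.47 = 0.156.
Option 2 has the higher net inclusive-fitness payoff.

Option 2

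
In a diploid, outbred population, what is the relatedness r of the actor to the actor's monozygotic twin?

Each parent–offspring link contributes a factor of 1/2, and independent paths through distinct common ancestors add.
Monozygotic twins share every allele identical by descent: r = 1.

1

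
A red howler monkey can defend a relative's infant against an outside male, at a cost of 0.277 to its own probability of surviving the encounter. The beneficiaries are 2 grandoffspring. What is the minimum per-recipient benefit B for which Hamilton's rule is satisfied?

0.554

r to a grandoffspring = 1/4 (two parent–offspring links: r = (1/2)^2 = 1/4).
Hamilton's rule with n recipients of equal r: n·r·B > C, so B > C/(n·r) = 0.277/(2·0.25) = 0.554.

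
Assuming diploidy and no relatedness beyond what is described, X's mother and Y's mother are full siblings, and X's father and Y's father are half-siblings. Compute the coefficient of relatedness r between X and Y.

Relatedness sums over independent paths through distinct common ancestors.
X and Y are related in two ways: first cousins through their mothers (r = 1/8) and half first cousins through their fathers (r = 1/16).
r = 1/8 + 1/16 = 3/16 = 0.1875.

0.1875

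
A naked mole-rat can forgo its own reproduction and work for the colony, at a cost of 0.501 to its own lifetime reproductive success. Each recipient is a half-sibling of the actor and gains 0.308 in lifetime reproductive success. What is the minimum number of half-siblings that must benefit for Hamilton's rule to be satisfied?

7

r to a half-sibling = 1/4 (half-sibs share one parent — one path of length 2: r = (1/2)^2 = 1/4).
Hamilton's rule: n·r·B > C  ⇒  n > C/(r·B) = 0.501/(0.25·0.308) = 6.506.
The smallest integer exceeding 6.506 is 7.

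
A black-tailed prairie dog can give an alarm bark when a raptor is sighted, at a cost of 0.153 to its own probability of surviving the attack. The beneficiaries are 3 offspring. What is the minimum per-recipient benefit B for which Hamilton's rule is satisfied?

0.102

r to an offspring = 1/2 (one parent–offspring link: r = (1/2)^1 = 1/2).
Hamilton's rule with n recipients of equal r: n·r·B > C, so B > C/(n·r) = 0.153/(3·0.5) = 0.102.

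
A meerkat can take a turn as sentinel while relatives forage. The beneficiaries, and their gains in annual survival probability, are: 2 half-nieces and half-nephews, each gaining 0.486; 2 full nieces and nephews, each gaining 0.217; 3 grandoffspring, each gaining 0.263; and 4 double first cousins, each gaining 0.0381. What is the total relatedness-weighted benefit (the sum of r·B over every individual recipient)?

0.46535

r to a half-niece or half-nephew = 0.125 (half-aunt/uncle↔niece/nephew: one path of length 3: r = (1/2)^3 = 1/8).
r to a full niece or nephew = 0.25 (full aunt/uncle↔niece/nephew: two paths of length 3 through the shared grandparent pair: r = 2·(1/2)^3 = 1/4).
r to a grandoffspring = 0.25 (two parent–offspring links: r = (1/2)^2 = 1/4).
r to a double first cousin = 0.25 (double first cousins share both grandparent pairs — four paths of length 4: r = 4·(1/2)^4 = 1/4).
Summing one r·B term per recipient: 2·0.125·0.486 + 2·0.25·0.217 + 3·0.25·0.263 + 4·0.25·0.0381 = 0.46535.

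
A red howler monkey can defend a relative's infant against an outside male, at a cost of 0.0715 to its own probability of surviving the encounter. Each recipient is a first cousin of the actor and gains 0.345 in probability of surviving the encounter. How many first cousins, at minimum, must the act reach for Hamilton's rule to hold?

r to a first cousin = 0.125 (first cousins share one grandparent pair — two paths of length 4: r = 2·(1/2)^4 = 1/8).
Hamilton's rule: n·r·B > C  ⇒  n > C/(r·B) = 0.0715/(0.125·0.345) = 1.658.
The smallest integer exceeding 1.658 is 2.

2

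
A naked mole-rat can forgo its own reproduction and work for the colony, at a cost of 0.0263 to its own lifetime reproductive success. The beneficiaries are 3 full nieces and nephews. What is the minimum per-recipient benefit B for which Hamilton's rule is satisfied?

0.0351

r to a full niece or nephew = 0.25 (full aunt/uncle↔niece/nephew: two paths of length 3 through the shared grandparent pair: r = 2·(1/2)^3 = 1/4).
Hamilton's rule with n recipients of equal r: n·r·B > C, so B > C/(n·r) = 0.0263/(3·0.25) = 0.0351.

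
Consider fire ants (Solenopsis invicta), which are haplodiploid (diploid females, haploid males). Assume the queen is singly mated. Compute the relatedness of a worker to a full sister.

0.75

Haplodiploid full sisters inherit their father's entire haploid genome identically (contributing 1/2) and on average half of their mother's contribution (1/2 · 1/2 = 1/4); r = 1/2 + 1/4 = 3/4.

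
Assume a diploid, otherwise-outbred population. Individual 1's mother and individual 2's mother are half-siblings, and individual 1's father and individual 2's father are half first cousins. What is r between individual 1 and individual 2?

0.078125

Wright's path rule: contributions from independent ancestry routes add.
Individual 1 and individual 2 are related in two ways: half first cousins through their mothers (r = 1/16) and half second cousins through their fathers (r = 1/64).
r = 1/16 + 1/64 = 0.078125.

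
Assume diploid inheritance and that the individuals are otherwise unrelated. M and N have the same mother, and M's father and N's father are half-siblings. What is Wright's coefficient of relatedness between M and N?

Wright's path rule: contributions from independent ancestry routes add.
M and N are related in two ways: half-sibs through their shared mother (r = 1/4) and half first cousins through their fathers (r = 1/16).
r = 1/4 + 1/16 = 5/16 = 0.3125.

0.3125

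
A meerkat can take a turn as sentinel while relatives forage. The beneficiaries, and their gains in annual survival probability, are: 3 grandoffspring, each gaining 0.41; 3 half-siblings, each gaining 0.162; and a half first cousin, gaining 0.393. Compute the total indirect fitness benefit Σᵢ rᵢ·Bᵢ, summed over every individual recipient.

0.4535625

r to a grandoffspring = 1/4 (two parent–offspring links: r = (1/2)^2 = 1/4).
r to a half-sibling = 0.25 (half-sibs share one parent — one path of length 2: r = (1/2)^2 = 1/4).
r to a half first cousin = 1/16 (half first cousins share one grandparent — one path of length 4: r = (1/2)^4 = 1/16).
Summing one r·B term per recipient: 3·0.25·0.41 + 3·0.25·0.162 + 1·0.0625·0.393 = 0.4535625.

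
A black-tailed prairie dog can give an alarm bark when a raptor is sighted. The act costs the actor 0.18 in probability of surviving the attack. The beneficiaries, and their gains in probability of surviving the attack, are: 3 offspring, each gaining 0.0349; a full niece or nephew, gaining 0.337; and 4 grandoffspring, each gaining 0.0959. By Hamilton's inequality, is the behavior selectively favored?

Yes

Hamilton's rule: the trait is favored when the sum of r·B over every recipient exceeds the actor's cost C.
r to an offspring = 0.5 (one parent–offspring link: r = (1/2)^1 = 1/2).
r to a full niece or nephew = 0.25 (full aunt/uncle↔niece/nephew: two paths of length 3 through the shared grandparent pair: r = 2·(1/2)^3 = 1/4).
r to a grandoffspring = 0.25 (two parent–offspring links: r = (1/2)^2 = 1/4).
Summing one r·B term per recipient: 3·0.5·0.0349 + 1·0.25·0.337 + 4·0.25·0.0959 = 0.2325.
0.2325 > 0.18: the indirect benefit exceeds the cost.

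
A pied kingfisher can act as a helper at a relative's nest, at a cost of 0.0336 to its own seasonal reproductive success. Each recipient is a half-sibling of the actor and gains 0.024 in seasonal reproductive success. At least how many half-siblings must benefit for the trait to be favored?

6

r to a half-sibling = 0.25 (half-sibs share one parent — one path of length 2: r = (1/2)^2 = 1/4).
Hamilton's rule: n·r·B > C  ⇒  n > C/(r·B) = 0.0336/(0.25·0.024) = 5.6.
The smallest integer exceeding 5.6 is 6.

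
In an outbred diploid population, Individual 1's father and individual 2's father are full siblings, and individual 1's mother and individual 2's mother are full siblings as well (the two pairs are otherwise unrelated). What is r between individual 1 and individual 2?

With two independent routes of shared ancestry, r is the sum of the two contributions.
Individual 1 and individual 2 are related in two ways: first cousins through their fathers (r = 1/8) and first cousins through their mothers (r = 1/8) — i.e. double first cousins.
r = 1/8 + 1/8 = 1/4 = 0.25.

0.25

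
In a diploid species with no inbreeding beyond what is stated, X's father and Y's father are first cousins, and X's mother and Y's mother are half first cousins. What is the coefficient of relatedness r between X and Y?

Independent pedigree routes through distinct common ancestors add.
X and Y are related in two ways: second cousins through their fathers (r = 1/32) and half second cousins through their mothers (r = 1/64).
r = 1/32 + 1/64 = 0.046875.

0.046875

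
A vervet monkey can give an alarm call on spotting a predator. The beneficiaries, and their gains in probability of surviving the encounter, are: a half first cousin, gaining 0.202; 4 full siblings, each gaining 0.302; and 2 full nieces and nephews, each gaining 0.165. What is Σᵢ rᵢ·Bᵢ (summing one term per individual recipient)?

r to a half first cousin = 0.0625 (half first cousins share one grandparent — one path of length 4: r = (1/2)^4 = 1/16).
r to a full sibling = 1/2 (full sibs share both parents — two paths of length 2: r = 2·(1/2)^2 = 1/2).
r to a full niece or nephew = 0.25 (full aunt/uncle↔niece/nephew: two paths of length 3 through the shared grandparent pair: r = 2·(1/2)^3 = 1/4).
Summing one r·B term per recipient: 1·0.0625·0.202 + 4·0.5·0.302 + 2·0.25·0.165 = 0.699125.

0.699125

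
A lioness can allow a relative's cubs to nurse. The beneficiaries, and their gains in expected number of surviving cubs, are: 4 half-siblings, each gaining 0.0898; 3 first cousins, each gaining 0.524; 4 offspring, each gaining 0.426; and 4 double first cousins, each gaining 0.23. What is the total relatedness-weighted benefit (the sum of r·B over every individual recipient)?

r to a half-sibling = 1/4 (half-sibs share one parent — one path of length 2: r = (1/2)^2 = 1/4).
r to a first cousin = 1/8 (first cousins share one grandparent pair — two paths of length 4: r = 2·(1/2)^4 = 1/8).
r to an offspring = 0.5 (one parent–offspring link: r = (1/2)^1 = 1/2).
r to a double first cousin = 1/4 (double first cousins share both grandparent pairs — four paths of length 4: r = 4·(1/2)^4 = 1/4).
Summing one r·B term per recipient: 4·0.25·0.0898 + 3·0.125·0.524 + 4·0.5·0.426 + 4·0.25·0.23 = 1.3683.

1.3683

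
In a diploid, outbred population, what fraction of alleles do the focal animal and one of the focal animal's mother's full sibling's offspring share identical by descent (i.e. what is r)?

Each parent–offspring link contributes a factor of 1/2, and independent paths through distinct common ancestors add.
First cousins share one grandparent pair — two paths of length 4: r = 2·(1/2)^4 = 1/8.

0.125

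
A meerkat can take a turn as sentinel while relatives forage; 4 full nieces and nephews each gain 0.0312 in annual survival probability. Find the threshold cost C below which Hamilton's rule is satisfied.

0.0312

r to a full niece or nephew = 1/4 (full aunt/uncle↔niece/nephew: two paths of length 3 through the shared grandparent pair: r = 2·(1/2)^3 = 1/4).
Hamilton's rule: n·r·B > C, so the trait is favored while C < n·r·B = 4·0.25·0.0312 = 0.0312.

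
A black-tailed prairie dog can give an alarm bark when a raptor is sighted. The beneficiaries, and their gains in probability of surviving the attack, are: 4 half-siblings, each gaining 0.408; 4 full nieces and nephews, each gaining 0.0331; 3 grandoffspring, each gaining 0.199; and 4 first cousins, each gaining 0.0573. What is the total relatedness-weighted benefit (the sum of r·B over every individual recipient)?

0.619

r to a half-sibling = 0.25 (half-sibs share one parent — one path of length 2: r = (1/2)^2 = 1/4).
r to a full niece or nephew = 0.25 (full aunt/uncle↔niece/nephew: two paths of length 3 through the shared grandparent pair: r = 2·(1/2)^3 = 1/4).
r to a grandoffspring = 1/4 (two parent–offspring links: r = (1/2)^2 = 1/4).
r to a first cousin = 0.125 (first cousins share one grandparent pair — two paths of length 4: r = 2·(1/2)^4 = 1/8).
Summing one r·B term per recipient: 4·0.25·0.408 + 4·0.25·0.0331 + 3·0.25·0.199 + 4·0.125·0.0573 = 0.619.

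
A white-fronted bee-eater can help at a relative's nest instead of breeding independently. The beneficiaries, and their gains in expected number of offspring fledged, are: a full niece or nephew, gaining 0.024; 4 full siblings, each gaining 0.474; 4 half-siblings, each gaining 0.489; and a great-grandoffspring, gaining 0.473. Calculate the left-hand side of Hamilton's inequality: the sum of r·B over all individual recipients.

r to a full niece or nephew = 1/4 (full aunt/uncle↔niece/nephew: two paths of length 3 through the shared grandparent pair: r = 2·(1/2)^3 = 1/4).
r to a full sibling = 0.5 (full sibs share both parents — two paths of length 2: r = 2·(1/2)^2 = 1/2).
r to a half-sibling = 1/4 (half-sibs share one parent — one path of length 2: r = (1/2)^2 = 1/4).
r to a great-grandoffspring = 0.125 (three parent–offspring links: r = (1/2)^3 = 1/8).
Summing one r·B term per recipient: 1·0.25·0.024 + 4·0.5·0.474 + 4·0.25·0.489 + 1·0.125·0.473 = 1.502125.

1.502125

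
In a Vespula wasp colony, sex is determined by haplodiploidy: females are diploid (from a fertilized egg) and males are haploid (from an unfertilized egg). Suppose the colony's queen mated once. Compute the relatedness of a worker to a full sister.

0.75

Haplodiploid full sisters inherit their father's entire haploid genome identically (contributing 1/2) and on average half of their mother's contribution (1/2 · 1/2 = 1/4); r = 1/2 + 1/4 = 3/4.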